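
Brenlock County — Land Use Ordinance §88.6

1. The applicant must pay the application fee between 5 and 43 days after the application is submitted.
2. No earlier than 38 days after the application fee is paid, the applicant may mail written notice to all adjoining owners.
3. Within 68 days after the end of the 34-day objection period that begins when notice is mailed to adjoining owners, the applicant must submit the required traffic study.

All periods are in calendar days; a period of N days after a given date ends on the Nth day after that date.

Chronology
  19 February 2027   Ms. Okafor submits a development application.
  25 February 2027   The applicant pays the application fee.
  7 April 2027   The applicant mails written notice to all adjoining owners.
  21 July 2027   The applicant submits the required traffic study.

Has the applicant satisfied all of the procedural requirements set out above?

(1) the permitted window runs from 19 February 2027 + 5 = 24 February 2027 to 19 February 2027 + 43 = 3 April 2027; done 25 February 2027, which is between those dates.
(2) permitted from 25 February 2027 + 38 days = 4 April 2027 onward; done 7 April 2027 — permitted.
(3) due by 11 May 2027 + 68 days = 18 July 2027; done 21 July 2027 — 3 days late.

No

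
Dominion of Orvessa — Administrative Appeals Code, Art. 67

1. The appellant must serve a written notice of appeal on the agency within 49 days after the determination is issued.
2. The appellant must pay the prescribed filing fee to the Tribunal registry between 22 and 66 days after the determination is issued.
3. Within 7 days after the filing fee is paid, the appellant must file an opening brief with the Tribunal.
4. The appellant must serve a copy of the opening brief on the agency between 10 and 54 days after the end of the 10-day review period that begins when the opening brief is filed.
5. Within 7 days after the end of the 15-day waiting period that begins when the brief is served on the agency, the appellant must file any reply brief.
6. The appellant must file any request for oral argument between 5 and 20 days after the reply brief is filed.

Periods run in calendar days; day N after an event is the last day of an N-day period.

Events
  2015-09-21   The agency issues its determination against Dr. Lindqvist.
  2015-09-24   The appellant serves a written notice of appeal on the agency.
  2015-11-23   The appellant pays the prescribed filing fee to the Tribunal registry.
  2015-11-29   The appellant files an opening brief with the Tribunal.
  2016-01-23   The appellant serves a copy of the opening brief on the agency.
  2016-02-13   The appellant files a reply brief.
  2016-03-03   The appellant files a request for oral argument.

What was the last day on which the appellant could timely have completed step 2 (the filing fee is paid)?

2015-11-26

Step 2 runs from 2015-09-21, when the determination is issued. The window is 22–66 days after 2015-09-21; it closes on 2015-11-26.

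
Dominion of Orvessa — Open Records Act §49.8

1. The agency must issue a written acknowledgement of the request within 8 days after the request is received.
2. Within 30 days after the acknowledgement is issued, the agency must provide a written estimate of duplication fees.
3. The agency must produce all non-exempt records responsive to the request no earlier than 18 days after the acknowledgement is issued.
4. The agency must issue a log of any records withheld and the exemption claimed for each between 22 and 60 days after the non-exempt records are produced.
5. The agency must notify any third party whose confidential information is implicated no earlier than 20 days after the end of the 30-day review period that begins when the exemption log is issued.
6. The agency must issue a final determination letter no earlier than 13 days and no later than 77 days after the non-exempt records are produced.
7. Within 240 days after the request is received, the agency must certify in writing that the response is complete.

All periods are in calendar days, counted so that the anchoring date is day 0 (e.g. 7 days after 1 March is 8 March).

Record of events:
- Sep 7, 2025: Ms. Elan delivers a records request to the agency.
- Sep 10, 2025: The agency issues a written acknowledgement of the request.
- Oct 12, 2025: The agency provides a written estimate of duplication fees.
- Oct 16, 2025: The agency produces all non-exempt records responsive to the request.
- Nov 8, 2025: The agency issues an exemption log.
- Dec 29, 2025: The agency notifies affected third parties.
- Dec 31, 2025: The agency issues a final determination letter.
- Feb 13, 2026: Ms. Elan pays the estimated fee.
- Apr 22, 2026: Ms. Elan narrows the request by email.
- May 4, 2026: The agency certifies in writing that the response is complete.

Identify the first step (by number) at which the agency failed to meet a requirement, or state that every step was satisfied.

(1) due by Sep 7, 2025 + 8 days = Sep 15, 2025; Sep 10, 2025 is within that limit.
(2) due by Sep 10, 2025 + 30 days = Oct 10, 2025; not done until Oct 12, 2025, 2 days after the deadline.
That is the first point of non-compliance.

Step 2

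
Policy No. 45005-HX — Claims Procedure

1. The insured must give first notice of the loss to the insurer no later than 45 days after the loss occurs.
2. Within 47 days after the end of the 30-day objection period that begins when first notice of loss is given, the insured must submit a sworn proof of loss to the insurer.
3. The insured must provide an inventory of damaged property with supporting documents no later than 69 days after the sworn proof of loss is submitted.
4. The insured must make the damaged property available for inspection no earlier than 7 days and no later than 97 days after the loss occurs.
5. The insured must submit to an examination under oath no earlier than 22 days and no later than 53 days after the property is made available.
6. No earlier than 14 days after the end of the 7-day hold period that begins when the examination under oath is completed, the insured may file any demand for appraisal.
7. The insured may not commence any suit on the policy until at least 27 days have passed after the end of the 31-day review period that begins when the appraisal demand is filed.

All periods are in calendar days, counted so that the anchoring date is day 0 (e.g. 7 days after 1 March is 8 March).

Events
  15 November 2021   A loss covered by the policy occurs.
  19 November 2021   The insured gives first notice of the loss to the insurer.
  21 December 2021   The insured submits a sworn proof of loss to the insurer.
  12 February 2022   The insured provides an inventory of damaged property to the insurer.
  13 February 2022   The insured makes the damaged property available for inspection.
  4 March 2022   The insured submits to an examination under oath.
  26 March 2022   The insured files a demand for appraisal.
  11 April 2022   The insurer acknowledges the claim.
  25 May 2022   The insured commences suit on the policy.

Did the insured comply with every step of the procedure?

No

(1) due by 15 November 2021 + 45 days = 30 December 2021; 19 November 2021 is within that limit.
(2) due by 19 December 2021 + 47 days = 4 February 2022; done 21 December 2021 — timely.
(3) due by 21 December 2021 + 69 days = 28 February 2022; completed 12 February 2022, before the deadline.
(4) the permitted window runs from 15 November 2021 + 7 = 22 November 2021 to 15 November 2021 + 97 = 20 February 2022; 13 February 2022 falls inside that range.
(5) the permitted window runs from 13 February 2022 + 22 = 7 March 2022 to 13 February 2022 + 53 = 7 April 2022; done 4 March 2022 — 3 days before the window opened.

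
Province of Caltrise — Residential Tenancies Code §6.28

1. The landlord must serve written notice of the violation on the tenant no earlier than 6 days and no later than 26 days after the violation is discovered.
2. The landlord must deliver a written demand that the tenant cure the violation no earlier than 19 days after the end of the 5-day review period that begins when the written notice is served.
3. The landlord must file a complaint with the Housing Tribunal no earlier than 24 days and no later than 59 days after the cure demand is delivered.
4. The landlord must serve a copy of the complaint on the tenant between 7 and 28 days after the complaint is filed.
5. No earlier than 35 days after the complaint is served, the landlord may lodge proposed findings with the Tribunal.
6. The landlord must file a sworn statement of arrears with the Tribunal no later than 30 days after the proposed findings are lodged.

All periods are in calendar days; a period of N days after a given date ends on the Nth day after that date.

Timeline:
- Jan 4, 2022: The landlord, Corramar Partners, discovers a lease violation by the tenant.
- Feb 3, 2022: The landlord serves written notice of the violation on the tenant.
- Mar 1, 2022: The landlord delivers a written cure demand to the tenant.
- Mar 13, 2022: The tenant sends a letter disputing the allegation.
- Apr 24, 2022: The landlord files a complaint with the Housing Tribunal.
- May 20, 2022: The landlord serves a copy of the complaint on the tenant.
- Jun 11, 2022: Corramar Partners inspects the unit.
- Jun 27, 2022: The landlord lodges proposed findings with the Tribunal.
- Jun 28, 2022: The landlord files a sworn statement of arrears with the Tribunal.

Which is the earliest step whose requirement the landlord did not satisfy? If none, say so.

(1) the permitted window runs from Jan 4, 2022 + 6 = Jan 10, 2022 to Jan 4, 2022 + 26 = Jan 30, 2022; done Feb 3, 2022 — 4 days after the window closed.
Later steps need not be reached.

Step 1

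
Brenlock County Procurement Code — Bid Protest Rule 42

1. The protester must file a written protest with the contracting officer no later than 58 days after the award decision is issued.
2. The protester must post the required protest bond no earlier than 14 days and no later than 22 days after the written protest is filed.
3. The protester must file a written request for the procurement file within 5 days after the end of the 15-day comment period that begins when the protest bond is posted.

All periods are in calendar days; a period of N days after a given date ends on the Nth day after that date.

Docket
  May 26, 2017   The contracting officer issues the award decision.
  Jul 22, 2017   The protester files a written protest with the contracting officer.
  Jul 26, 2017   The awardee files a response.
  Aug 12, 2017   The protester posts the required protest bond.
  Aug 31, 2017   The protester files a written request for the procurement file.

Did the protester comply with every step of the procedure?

(1) due by May 26, 2017 + 58 days = Jul 23, 2017; completed Jul 22, 2017, before the deadline.
(2) the permitted window runs from Jul 22, 2017 + 14 = Aug 5, 2017 to Jul 22, 2017 + 22 = Aug 13, 2017; Aug 12, 2017 falls inside that range.
(3) due by Aug 27, 2017 + 5 days = Sep 1, 2017; completed Aug 31, 2017, before the deadline.

Yes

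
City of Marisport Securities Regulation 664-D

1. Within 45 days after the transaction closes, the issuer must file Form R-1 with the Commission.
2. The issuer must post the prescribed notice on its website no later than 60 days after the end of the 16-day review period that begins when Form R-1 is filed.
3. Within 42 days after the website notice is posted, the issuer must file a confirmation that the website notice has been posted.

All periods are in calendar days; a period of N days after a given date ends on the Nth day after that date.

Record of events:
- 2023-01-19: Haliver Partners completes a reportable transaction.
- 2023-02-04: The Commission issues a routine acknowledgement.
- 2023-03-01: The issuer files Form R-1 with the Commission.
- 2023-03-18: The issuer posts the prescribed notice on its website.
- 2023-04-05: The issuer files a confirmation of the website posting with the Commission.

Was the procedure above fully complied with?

Step 1: 45 days after 2023-01-19 (when the transaction closes) is 2023-03-05; completed 2023-03-01, before the deadline.
Step 2: 60 days after 2023-03-17 (end of the 16-day review period, which began when Form R-1 is filed on 2023-03-01) is 2023-05-16; 2023-03-18 is within that limit.
Step 3: 42 days after 2023-03-18 (when the website notice is posted) is 2023-04-29; 2023-04-05 is within that limit.

Yes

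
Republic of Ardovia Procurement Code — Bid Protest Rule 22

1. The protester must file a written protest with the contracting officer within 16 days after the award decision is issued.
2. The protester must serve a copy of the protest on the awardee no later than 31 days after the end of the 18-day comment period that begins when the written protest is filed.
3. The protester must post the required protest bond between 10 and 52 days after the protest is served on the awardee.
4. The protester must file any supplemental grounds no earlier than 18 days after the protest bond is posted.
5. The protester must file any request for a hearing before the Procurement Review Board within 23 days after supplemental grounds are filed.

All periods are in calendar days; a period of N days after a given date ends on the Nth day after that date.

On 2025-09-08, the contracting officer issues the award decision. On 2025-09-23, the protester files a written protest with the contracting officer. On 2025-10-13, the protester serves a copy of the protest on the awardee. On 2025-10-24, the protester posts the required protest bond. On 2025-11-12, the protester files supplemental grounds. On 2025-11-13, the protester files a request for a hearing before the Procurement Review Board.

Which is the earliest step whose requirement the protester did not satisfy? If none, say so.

None — every step was satisfied

(1) due by 2025-09-08 + 16 days = 2025-09-24; completed 2025-09-23, before the deadline.
(2) due by 2025-10-11 + 31 days = 2025-11-11; 2025-10-13 is within that limit.
(3) the permitted window runs from 2025-10-13 + 10 = 2025-10-23 to 2025-10-13 + 52 = 2025-12-04; done 2025-10-24 — within the window.
(4) permitted from 2025-10-24 + 18 days = 2025-11-11 onward; 2025-11-12 is on or after that date.
(5) due by 2025-11-12 + 23 days = 2025-12-05; completed 2025-11-13, before the deadline.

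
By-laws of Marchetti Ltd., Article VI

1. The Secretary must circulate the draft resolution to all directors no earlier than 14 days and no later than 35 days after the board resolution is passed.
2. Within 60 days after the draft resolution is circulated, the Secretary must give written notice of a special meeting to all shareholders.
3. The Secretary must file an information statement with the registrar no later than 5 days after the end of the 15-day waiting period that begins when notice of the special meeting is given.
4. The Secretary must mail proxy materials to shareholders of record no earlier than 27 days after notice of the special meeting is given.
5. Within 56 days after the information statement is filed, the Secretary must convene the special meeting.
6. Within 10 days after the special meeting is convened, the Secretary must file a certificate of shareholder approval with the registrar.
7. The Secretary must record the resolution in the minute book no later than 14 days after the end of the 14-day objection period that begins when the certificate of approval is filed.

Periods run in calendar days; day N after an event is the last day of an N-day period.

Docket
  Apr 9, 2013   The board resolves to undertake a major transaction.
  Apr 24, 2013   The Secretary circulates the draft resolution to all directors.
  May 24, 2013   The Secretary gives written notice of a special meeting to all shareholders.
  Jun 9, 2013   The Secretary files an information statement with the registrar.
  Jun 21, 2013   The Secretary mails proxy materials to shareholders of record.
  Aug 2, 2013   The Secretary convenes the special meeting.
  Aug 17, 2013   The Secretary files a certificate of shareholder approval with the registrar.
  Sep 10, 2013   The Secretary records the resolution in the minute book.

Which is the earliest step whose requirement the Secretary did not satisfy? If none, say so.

Step 1: the window is 14–35 days after Apr 9, 2013 (when the board resolution is passed), so Apr 23, 2013 through May 14, 2013; Apr 24, 2013 falls inside that range.
Step 2: 60 days after Apr 24, 2013 (when the draft resolution is circulated) is Jun 23, 2013; completed May 24, 2013, before the deadline.
Step 3: 5 days after Jun 8, 2013 (end of the 15-day waiting period, which began when notice of the special meeting is given on May 24, 2013) is Jun 13, 2013; completed Jun 9, 2013, before the deadline.
Step 4: the earliest permitted date is 27 days after May 24, 2013 (when notice of the special meeting is given), i.e. Jun 20, 2013; Jun 21, 2013 is on or after that date.
Step 5: 56 days after Jun 9, 2013 (when the information statement is filed) is Aug 4, 2013; done Aug 2, 2013 — timely.
Step 6: 10 days after Aug 2, 2013 (when the special meeting is convened) is Aug 12, 2013; done Aug 17, 2013 — 5 days late.

Step 6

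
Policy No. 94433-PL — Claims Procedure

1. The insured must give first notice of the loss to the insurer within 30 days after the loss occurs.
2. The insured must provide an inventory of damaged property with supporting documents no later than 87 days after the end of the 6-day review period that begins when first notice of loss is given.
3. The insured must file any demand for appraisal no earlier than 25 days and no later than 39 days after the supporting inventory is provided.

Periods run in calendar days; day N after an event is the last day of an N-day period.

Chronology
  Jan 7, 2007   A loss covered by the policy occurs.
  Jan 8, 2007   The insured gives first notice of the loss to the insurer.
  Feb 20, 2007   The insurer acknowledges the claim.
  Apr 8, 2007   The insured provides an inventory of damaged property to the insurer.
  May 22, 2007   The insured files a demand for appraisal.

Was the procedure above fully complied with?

(1) due by Jan 7, 2007 + 30 days = Feb 6, 2007; completed Jan 8, 2007, before the deadline.
(2) due by Jan 14, 2007 + 87 days = Apr 11, 2007; Apr 8, 2007 is within that limit.
(3) the permitted window runs from Apr 8, 2007 + 25 = May 3, 2007 to Apr 8, 2007 + 39 = May 17, 2007; May 22, 2007 is 5 days past the end of the window.
The analysis stops there.

No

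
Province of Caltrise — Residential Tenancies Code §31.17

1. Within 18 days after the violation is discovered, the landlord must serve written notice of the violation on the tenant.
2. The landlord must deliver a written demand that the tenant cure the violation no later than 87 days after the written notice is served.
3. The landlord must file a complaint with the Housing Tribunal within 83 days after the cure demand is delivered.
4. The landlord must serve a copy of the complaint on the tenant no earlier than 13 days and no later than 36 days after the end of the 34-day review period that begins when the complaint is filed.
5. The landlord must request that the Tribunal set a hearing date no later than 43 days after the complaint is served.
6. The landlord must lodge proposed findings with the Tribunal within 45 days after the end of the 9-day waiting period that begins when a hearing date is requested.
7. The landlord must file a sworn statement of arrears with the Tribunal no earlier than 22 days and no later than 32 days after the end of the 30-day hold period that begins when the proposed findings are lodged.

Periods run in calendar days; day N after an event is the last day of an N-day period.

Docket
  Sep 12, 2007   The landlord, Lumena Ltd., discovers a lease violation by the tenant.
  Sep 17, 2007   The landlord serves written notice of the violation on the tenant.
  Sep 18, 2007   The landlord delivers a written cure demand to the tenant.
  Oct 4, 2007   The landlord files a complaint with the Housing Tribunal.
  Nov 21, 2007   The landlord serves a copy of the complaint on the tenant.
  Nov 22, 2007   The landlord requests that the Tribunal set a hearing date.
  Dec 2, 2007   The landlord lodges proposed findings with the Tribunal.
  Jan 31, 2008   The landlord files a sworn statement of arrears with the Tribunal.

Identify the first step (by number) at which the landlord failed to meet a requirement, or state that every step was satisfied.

None — every step was satisfied

Step 1 — counting 18 days from Sep 12, 2007 (when the violation is discovered) gives a deadline of Sep 30, 2007; done Sep 17, 2007 — timely.
Step 2 — counting 87 days from Sep 17, 2007 (when the written notice is served) gives a deadline of Dec 13, 2007; Sep 18, 2007 is within that limit.
Step 3 — counting 83 days from Sep 18, 2007 (when the cure demand is delivered) gives a deadline of Dec 10, 2007; done Oct 4, 2007 — timely.
Step 4 — 13 and 36 days from Nov 7, 2007 (end of the 34-day review period, which began when the complaint is filed on Oct 4, 2007) are Nov 20, 2007 and Dec 13, 2007 respectively; done Nov 21, 2007, which is between those dates.
Step 5 — counting 43 days from Nov 21, 2007 (when the complaint is served) gives a deadline of Jan 3, 2008; Nov 22, 2007 is within that limit.
Step 6 — counting 45 days from Dec 1, 2007 (end of the 9-day waiting period, which began when a hearing date is requested on Nov 22, 2007) gives a deadline of Jan 15, 2008; Dec 2, 2007 is within that limit.
Step 7 — 22 and 32 days from Jan 1, 2008 (end of the 30-day hold period, which began when the proposed findings are lodged on Dec 2, 2007) are Jan 23, 2008 and Feb 2, 2008 respectively; Jan 31, 2008 falls inside that range.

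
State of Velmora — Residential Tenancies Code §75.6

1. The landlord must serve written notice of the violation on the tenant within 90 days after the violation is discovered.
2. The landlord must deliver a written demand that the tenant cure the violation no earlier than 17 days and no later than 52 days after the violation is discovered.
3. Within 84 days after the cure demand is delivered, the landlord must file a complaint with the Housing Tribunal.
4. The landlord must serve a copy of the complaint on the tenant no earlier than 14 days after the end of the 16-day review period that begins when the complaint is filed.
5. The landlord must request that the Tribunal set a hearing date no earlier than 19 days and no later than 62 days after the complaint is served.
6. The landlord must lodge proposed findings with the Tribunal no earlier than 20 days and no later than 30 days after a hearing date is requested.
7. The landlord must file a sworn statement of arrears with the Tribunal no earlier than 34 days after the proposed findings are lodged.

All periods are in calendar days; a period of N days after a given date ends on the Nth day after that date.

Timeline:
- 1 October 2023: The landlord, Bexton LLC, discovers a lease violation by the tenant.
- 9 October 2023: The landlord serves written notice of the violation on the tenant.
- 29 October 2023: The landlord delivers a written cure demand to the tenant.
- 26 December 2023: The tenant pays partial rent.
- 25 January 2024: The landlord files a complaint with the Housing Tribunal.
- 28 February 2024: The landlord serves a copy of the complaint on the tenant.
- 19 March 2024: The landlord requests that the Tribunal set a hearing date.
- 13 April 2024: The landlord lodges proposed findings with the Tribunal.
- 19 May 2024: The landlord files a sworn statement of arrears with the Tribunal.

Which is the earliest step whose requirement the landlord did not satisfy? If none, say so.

Step 3

(1) due by 1 October 2023 + 90 days = 30 December 2023; done 9 October 2023 — timely.
(2) the permitted window runs from 1 October 2023 + 17 = 18 October 2023 to 1 October 2023 + 52 = 22 November 2023; 29 October 2023 falls inside that range.
(3) due by 29 October 2023 + 84 days = 21 January 2024; 25 January 2024 misses that deadline by 4 days.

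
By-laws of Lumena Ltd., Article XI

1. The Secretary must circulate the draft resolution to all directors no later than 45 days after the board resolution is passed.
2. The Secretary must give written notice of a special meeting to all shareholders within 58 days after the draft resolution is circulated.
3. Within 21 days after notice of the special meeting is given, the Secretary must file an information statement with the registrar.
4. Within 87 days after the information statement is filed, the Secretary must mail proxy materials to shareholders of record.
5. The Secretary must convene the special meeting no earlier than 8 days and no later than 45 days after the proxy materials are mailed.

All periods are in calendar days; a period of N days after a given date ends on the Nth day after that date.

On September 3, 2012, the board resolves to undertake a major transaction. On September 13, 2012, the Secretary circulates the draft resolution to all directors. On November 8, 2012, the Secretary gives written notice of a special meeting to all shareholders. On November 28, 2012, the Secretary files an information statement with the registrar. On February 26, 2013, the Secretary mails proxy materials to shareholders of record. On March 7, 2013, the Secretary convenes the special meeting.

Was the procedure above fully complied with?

No

(1) due by September 3, 2012 + 45 days = October 18, 2012; completed September 13, 2012, before the deadline.
(2) due by September 13, 2012 + 58 days = November 10, 2012; November 8, 2012 is within that limit.
(3) due by November 8, 2012 + 21 days = November 29, 2012; November 28, 2012 is within that limit.
(4) due by November 28, 2012 + 87 days = February 23, 2013; not done until February 26, 2013, 3 days after the deadline.
Later steps need not be reached.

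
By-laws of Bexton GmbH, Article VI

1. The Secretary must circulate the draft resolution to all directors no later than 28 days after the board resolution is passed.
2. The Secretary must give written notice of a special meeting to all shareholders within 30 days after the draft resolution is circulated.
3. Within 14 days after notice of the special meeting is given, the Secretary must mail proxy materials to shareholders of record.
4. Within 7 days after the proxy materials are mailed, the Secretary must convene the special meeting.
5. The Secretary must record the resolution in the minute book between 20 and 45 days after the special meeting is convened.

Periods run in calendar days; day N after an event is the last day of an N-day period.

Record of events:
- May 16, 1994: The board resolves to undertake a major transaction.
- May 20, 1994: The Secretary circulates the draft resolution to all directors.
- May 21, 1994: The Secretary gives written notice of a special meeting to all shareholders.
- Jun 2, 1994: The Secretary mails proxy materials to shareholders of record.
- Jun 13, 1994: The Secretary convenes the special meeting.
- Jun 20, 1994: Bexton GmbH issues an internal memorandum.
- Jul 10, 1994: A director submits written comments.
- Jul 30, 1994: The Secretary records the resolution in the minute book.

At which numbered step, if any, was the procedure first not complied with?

Step 4

Step 1 — counting 28 days from May 16, 1994 (when the board resolution is passed) gives a deadline of Jun 13, 1994; May 20, 1994 is within that limit.
Step 2 — counting 30 days from May 20, 1994 (when the draft resolution is circulated) gives a deadline of Jun 19, 1994; completed May 21, 1994, before the deadline.
Step 3 — counting 14 days from May 21, 1994 (when notice of the special meeting is given) gives a deadline of Jun 4, 1994; Jun 2, 1994 is within that limit.
Step 4 — counting 7 days from Jun 2, 1994 (when the proxy materials are mailed) gives a deadline of Jun 9, 1994; not done until Jun 13, 1994, 4 days after the deadline.
No need to go further; step 4 was not satisfied.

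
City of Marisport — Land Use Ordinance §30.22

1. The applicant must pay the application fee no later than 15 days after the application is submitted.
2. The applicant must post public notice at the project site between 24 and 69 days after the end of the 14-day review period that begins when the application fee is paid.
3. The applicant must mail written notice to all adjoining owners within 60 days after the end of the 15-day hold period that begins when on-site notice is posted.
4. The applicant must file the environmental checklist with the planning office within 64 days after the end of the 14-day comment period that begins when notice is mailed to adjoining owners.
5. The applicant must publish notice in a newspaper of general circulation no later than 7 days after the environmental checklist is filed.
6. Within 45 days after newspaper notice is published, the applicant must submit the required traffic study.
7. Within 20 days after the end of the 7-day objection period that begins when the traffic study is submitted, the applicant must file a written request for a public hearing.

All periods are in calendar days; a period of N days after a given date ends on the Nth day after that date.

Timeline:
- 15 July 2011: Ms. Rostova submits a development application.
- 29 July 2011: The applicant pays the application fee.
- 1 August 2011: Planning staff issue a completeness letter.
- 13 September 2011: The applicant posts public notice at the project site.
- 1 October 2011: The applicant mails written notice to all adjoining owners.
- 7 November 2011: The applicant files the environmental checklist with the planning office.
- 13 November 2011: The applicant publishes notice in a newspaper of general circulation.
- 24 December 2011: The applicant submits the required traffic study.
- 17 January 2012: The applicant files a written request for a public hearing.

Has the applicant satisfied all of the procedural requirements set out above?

Yes

(1) due by 15 July 2011 + 15 days = 30 July 2011; 29 July 2011 is within that limit.
(2) the permitted window runs from 12 August 2011 + 24 = 5 September 2011 to 12 August 2011 + 69 = 20 October 2011; 13 September 2011 falls inside that range.
(3) due by 28 September 2011 + 60 days = 27 November 2011; completed 1 October 2011, before the deadline.
(4) due by 15 October 2011 + 64 days = 18 December 2011; done 7 November 2011 — timely.
(5) due by 7 November 2011 + 7 days = 14 November 2011; 13 November 2011 is within that limit.
(6) due by 13 November 2011 + 45 days = 28 December 2011; done 24 December 2011 — timely.
(7) due by 31 December 2011 + 20 days = 20 January 2012; 17 January 2012 is within that limit.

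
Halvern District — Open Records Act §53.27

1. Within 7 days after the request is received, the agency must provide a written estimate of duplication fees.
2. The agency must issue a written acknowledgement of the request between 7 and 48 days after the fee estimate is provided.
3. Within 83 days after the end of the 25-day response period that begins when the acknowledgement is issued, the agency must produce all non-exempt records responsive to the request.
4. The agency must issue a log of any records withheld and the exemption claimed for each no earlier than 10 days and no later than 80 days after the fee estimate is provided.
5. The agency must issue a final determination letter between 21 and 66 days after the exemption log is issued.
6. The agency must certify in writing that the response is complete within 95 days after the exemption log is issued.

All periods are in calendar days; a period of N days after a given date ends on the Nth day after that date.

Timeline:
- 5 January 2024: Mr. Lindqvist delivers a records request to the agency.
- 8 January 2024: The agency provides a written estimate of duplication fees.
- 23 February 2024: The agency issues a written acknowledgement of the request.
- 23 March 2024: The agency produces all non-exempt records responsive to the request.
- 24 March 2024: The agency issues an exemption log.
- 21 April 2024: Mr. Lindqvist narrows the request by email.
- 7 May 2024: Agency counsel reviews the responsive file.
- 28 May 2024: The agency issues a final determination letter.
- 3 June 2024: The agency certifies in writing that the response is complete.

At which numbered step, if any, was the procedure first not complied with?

Step 1: 7 days after 5 January 2024 (when the request is received) is 12 January 2024; done 8 January 2024 — timely.
Step 2: the window is 7–48 days after 8 January 2024 (when the fee estimate is provided), so 15 January 2024 through 25 February 2024; 23 February 2024 falls inside that range.
Step 3: 83 days after 19 March 2024 (end of the 25-day response period, which began when the acknowledgement is issued on 23 February 2024) is 10 June 2024; done 23 March 2024 — timely.
Step 4: the window is 10–80 days after 8 January 2024 (when the fee estimate is provided), so 18 January 2024 through 28 March 2024; done 24 March 2024, which is between those dates.
Step 5: the window is 21–66 days after 24 March 2024 (when the exemption log is issued), so 14 April 2024 through 29 May 2024; done 28 May 2024, which is between those dates.
Step 6: 95 days after 24 March 2024 (when the exemption log is issued) is 27 June 2024; done 3 June 2024 — timely.

None — every step was satisfied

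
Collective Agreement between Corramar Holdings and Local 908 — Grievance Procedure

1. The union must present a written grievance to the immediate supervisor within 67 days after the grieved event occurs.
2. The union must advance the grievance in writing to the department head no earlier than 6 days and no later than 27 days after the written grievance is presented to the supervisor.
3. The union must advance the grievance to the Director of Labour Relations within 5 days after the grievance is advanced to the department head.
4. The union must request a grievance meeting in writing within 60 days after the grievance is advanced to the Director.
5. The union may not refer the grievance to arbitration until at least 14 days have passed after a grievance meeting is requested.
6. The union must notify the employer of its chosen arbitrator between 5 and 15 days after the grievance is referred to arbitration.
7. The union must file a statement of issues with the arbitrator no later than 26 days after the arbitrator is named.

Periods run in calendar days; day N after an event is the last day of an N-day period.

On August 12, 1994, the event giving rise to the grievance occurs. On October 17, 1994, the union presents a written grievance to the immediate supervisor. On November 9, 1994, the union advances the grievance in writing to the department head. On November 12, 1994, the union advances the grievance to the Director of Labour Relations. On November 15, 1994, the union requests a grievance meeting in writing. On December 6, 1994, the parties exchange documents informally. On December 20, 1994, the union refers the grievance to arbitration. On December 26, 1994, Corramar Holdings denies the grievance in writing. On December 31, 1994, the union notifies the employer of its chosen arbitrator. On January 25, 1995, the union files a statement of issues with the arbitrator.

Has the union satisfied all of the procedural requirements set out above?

Step 1 — counting 67 days from August 12, 1994 (when the grieved event occurs) gives a deadline of October 18, 1994; October 17, 1994 is within that limit.
Step 2 — 6 and 27 days from October 17, 1994 (when the written grievance is presented to the supervisor) are October 23, 1994 and November 13, 1994 respectively; done November 9, 1994 — within the window.
Step 3 — counting 5 days from November 9, 1994 (when the grievance is advanced to the department head) gives a deadline of November 14, 1994; completed November 12, 1994, before the deadline.
Step 4 — counting 60 days from November 12, 1994 (when the grievance is advanced to the Director) gives a deadline of January 11, 1995; completed November 15, 1994, before the deadline.
Step 5 — must wait 14 days from November 15, 1994 (when a grievance meeting is requested), so not before November 29, 1994; December 20, 1994 is on or after that date.
Step 6 — 5 and 15 days from December 20, 1994 (when the grievance is referred to arbitration) are December 25, 1994 and January 4, 1995 respectively; done December 31, 1994 — within the window.
Step 7 — counting 26 days from December 31, 1994 (when the arbitrator is named) gives a deadline of January 26, 1995; completed January 25, 1995, before the deadline.

Yes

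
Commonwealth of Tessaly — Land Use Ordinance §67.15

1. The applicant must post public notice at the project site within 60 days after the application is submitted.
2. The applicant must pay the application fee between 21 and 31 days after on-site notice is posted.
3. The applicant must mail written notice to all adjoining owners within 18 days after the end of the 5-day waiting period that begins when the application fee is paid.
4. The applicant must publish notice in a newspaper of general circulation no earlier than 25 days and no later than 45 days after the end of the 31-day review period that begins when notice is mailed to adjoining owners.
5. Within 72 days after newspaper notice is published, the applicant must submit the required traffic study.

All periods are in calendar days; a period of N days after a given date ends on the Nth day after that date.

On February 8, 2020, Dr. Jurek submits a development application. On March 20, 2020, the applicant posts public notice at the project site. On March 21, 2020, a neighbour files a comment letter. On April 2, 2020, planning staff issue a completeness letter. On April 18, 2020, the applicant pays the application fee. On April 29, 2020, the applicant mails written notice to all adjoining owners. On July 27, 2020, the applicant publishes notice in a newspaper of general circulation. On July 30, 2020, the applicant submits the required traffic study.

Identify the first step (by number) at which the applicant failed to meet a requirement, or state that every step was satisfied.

(1) due by February 8, 2020 + 60 days = April 8, 2020; March 20, 2020 is within that limit.
(2) the permitted window runs from March 20, 2020 + 21 = April 10, 2020 to March 20, 2020 + 31 = April 20, 2020; done April 18, 2020, which is between those dates.
(3) due by April 23, 2020 + 18 days = May 11, 2020; completed April 29, 2020, before the deadline.
(4) the permitted window runs from May 30, 2020 + 25 = June 24, 2020 to May 30, 2020 + 45 = July 14, 2020; done July 27, 2020 — 13 days after the window closed.
Later steps need not be reached.

Step 4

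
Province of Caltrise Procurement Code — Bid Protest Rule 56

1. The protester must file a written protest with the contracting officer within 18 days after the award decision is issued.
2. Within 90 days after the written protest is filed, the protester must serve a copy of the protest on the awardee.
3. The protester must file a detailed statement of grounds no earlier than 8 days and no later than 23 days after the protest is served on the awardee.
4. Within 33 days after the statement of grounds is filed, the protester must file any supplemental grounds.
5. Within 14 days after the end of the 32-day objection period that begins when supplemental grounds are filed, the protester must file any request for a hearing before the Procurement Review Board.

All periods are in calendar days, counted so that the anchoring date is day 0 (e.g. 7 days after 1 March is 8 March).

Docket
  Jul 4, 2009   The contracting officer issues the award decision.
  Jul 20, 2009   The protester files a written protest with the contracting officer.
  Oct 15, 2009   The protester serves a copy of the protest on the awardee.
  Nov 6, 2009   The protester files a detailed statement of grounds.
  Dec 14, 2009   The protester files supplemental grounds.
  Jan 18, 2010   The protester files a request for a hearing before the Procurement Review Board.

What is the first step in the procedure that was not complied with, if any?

Step 4

Step 1: 18 days after Jul 4, 2009 (when the award decision is issued) is Jul 22, 2009; Jul 20, 2009 is within that limit.
Step 2: 90 days after Jul 20, 2009 (when the written protest is filed) is Oct 18, 2009; Oct 15, 2009 is within that limit.
Step 3: the window is 8–23 days after Oct 15, 2009 (when the protest is served on the awardee), so Oct 23, 2009 through Nov 7, 2009; done Nov 6, 2009 — within the window.
Step 4: 33 days after Nov 6, 2009 (when the statement of grounds is filed) is Dec 9, 2009; done Dec 14, 2009 — 5 days late.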